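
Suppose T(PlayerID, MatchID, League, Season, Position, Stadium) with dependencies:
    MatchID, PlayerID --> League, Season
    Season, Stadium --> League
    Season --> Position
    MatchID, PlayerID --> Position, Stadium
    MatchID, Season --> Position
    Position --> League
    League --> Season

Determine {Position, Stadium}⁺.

Start with {Position, Stadium}.
Position --> League applies; add {League} → now {League, Position, Stadium}.
League --> Season applies; add {Season} → now {League, Position, Season, Stadium}.
No further FD applies.

{League, Position, Season, Stadium}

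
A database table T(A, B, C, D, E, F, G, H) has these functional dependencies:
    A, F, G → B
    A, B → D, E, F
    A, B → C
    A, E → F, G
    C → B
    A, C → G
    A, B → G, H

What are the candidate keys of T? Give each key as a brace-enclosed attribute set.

{A} never appears on the right of any FD, so every key must include it.
{A, B}⁺ = {A, B, C, D, E, F, G, H} — all of the relation — so {A, B} is a candidate key.
{A, C}⁺ = {A, B, C, D, E, F, G, H} — all of the relation — so {A, C} is a candidate key.
{A, E}⁺ = {A, B, C, D, E, F, G, H} — all of the relation — so {A, E} is a candidate key.
{A, F, G}⁺ = {A, B, C, D, E, F, G, H} — all of the relation — so {A, F, G} is a candidate key.
No proper subset of any of these is a key, and no other minimal superkey exists.

{A, B}, {A, C}, {A, E}, {A, F, G}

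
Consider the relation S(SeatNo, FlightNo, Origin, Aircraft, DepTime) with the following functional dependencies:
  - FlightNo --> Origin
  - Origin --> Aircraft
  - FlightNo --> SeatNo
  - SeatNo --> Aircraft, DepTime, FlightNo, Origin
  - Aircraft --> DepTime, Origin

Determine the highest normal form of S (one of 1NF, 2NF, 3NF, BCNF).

2NF

Candidate keys: {FlightNo}, {SeatNo}. Prime attributes: {FlightNo, SeatNo}.
For Origin --> Aircraft we have {Origin}⁺ = {Aircraft, DepTime, Origin}; {Origin} is not a superkey, so BCNF fails.
Because {Aircraft} is non-prime and the left side of Origin --> Aircraft is not a superkey, the relation is not in 3NF.
Every candidate key is a single attribute, so no partial dependency is possible; 2NF holds.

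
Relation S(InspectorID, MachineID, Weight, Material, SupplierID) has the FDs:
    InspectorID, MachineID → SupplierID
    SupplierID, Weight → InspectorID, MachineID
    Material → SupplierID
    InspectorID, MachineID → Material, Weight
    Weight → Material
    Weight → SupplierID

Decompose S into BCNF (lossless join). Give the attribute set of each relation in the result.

{InspectorID, MachineID, Material, Weight}; {Material, SupplierID}

Candidate keys of the original relation: {InspectorID, MachineID}, {Weight}.
In {InspectorID, MachineID, Material, SupplierID, Weight}, {Material} is not a superkey ({Material}⁺ restricted to this set is {Material, SupplierID}), so split on Material → SupplierID into {Material, SupplierID} and {InspectorID, MachineID, Material, Weight}.
{Material, SupplierID} is in BCNF.
{InspectorID, MachineID, Material, Weight} is in BCNF.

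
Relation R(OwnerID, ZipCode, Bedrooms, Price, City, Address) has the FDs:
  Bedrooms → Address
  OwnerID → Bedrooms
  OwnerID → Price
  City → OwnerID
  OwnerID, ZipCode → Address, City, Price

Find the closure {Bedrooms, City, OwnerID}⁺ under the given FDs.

{Address, Bedrooms, City, OwnerID, Price}

Start with {Bedrooms, City, OwnerID}.
Bedrooms → Address applies; add {Address} → now {Address, Bedrooms, City, OwnerID}.
OwnerID → Price applies; add {Price} → now {Address, Bedrooms, City, OwnerID, Price}.
No further FD applies.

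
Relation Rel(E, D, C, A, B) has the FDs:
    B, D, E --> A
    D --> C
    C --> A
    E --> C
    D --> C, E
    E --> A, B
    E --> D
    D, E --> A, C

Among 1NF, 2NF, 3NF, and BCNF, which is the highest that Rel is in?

Candidate keys: {D}, {E}. Prime attributes: {D, E}.
C --> A: {C}⁺ = {A, C}, which is not all of the attributes, so the left side is not a superkey — BCNF is violated.
C --> A has non-prime {A} on the right and a non-superkey on the left, so 3NF fails.
With only single-attribute keys there can be no partial dependency, so 2NF holds.

2NF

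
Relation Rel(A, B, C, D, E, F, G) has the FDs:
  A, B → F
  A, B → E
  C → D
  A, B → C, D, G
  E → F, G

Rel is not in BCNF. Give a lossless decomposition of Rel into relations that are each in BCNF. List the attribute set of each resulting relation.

{A, B, C, E}; {C, D}; {E, F, G}

Candidate key of the original relation: {A, B}.
{A, B, C, D, E, F, G}: {C} determines {C, D} here but is not a superkey — split on C → D, giving {C, D} and {A, B, C, E, F, G}.
{C, D}: every determinant is a superkey — BCNF.
{A, B, C, E, F, G}: {E} determines {E, F, G} here but is not a superkey — split on E → F, G, giving {E, F, G} and {A, B, C, E}.
{E, F, G}: every determinant is a superkey — BCNF.
{A, B, C, E}: every determinant is a superkey — BCNF.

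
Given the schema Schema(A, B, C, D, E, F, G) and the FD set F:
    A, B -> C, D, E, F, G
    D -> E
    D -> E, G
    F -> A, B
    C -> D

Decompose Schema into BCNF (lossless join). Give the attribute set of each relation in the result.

{A, B, C, F}; {C, D}; {D, E, G}

Candidate keys of the original relation: {A, B}, {F}.
{A, B, C, D, E, F, G}: {D} determines {D, E, G} here but is not a superkey — split on D -> E, G, giving {D, E, G} and {A, B, C, D, F}.
{D, E, G}: every determinant is a superkey — BCNF.
{A, B, C, D, F}: {C} determines {C, D} here but is not a superkey — split on C -> D, giving {C, D} and {A, B, C, F}.
{C, D}: every determinant is a superkey — BCNF.
{A, B, C, F}: every determinant is a superkey — BCNF.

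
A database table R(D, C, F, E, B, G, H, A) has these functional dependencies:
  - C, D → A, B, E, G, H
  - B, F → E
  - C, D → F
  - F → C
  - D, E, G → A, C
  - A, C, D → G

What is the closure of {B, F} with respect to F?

{B, C, E, F}

Start with {B, F}.
B, F → E applies; add {E} → now {B, E, F}.
F → C applies; add {C} → now {B, C, E, F}.
No further FD applies.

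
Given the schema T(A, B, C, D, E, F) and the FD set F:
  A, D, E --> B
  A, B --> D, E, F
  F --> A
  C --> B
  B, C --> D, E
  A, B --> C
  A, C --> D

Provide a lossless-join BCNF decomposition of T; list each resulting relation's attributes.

{A, F}; {B, C, D, E}; {C, F}

Candidate keys of the original relation: {A, B}, {A, C}, {A, D, E}, {B, F}, {C, F}, {D, E, F}.
Within {A, B, C, D, E, F}: {F}⁺ ∩ {A, B, C, D, E, F} = {A, F}, not the whole set, so F --> A violates BCNF; decompose into {A, F} and {B, C, D, E, F}.
{A, F}: every determinant is a superkey — BCNF.
Within {B, C, D, E, F}: {C}⁺ ∩ {B, C, D, E, F} = {B, C, D, E}, not the whole set, so C --> B, D, E violates BCNF; decompose into {B, C, D, E} and {C, F}.
{B, C, D, E}: every determinant is a superkey — BCNF.
{C, F}: every determinant is a superkey — BCNF.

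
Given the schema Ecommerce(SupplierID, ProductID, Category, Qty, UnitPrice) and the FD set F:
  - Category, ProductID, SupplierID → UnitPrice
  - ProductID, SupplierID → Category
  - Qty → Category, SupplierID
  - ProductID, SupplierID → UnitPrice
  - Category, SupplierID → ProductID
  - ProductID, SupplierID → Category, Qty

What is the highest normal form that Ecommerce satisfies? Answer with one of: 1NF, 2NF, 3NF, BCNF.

Candidate keys: {Category, SupplierID}, {ProductID, SupplierID}, {Qty}. Prime attributes: {Category, ProductID, Qty, SupplierID}.
Every FD has a superkey on the left, so the relation is in BCNF.

BCNF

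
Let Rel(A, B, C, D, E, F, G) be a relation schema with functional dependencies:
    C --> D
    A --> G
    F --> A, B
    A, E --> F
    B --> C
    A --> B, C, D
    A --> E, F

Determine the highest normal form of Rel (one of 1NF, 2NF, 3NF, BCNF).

2NF

Candidate keys: {A}, {F}. Prime attributes: {A, F}.
C --> D breaks BCNF: {C}⁺ = {C, D}, so {C} is not a superkey.
C --> D has non-prime {D} on the right and a non-superkey on the left, so 3NF fails.
With only single-attribute keys there can be no partial dependency, so 2NF holds.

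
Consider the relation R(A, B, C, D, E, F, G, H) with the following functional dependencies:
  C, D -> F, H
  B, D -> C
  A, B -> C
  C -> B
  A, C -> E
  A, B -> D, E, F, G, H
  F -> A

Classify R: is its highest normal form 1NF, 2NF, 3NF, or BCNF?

3NF

Candidate keys: {A, B}, {A, C}, {B, D}, {B, F}, {C, D}, {C, F}. Prime attributes: {A, B, C, D, F}.
C -> B breaks BCNF: {C}⁺ = {B, C}, so {C} is not a superkey.
Its right-hand attributes {B} are all prime, as are those of every other non-superkey FD — the relation is in 3NF.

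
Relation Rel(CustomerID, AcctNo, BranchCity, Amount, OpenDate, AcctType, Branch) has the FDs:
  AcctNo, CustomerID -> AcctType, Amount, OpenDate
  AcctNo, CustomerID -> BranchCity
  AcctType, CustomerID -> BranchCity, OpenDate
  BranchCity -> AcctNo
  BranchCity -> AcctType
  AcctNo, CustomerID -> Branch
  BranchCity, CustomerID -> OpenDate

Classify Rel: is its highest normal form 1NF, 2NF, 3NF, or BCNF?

3NF

Candidate keys: {AcctNo, CustomerID}, {AcctType, CustomerID}, {BranchCity, CustomerID}. Prime attributes: {AcctNo, AcctType, BranchCity, CustomerID}.
BranchCity -> AcctNo breaks BCNF: {BranchCity}⁺ = {AcctNo, AcctType, BranchCity}, so {BranchCity} is not a superkey.
Its right-hand attributes {AcctNo} are all prime, as are those of every other non-superkey FD — the relation is in 3NF.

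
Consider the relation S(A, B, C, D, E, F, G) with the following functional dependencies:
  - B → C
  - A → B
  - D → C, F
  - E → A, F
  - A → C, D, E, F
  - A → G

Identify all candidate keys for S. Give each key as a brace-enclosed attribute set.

{A}⁺ = {A, B, C, D, E, F, G}, which is every attribute, so {A} is a candidate key.
{E}⁺ = {A, B, C, D, E, F, G}, which is every attribute, so {E} is a candidate key.
No proper subset of any of these is a key, and no other minimal superkey exists.

{A}, {E}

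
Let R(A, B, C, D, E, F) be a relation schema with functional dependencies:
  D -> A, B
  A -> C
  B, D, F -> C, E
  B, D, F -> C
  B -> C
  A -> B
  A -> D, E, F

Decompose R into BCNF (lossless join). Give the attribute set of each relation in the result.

Candidate keys of the original relation: {A}, {D}.
Within {A, B, C, D, E, F}: {B}⁺ ∩ {A, B, C, D, E, F} = {B, C}, not the whole set, so B -> C violates BCNF; decompose into {B, C} and {A, B, D, E, F}.
{B, C}: every determinant is a superkey — BCNF.
{A, B, D, E, F}: every determinant is a superkey — BCNF.

{A, B, D, E, F}; {B, C}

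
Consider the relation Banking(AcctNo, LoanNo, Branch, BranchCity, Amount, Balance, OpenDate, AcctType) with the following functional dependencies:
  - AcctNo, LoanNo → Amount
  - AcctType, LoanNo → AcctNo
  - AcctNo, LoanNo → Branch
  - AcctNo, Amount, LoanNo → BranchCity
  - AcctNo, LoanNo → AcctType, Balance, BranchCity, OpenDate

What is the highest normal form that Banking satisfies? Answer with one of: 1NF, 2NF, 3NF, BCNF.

Candidate keys: {AcctNo, LoanNo}, {AcctType, LoanNo}. Prime attributes: {AcctNo, AcctType, LoanNo}.
Every FD has a superkey on the left, so the relation is in BCNF.

BCNF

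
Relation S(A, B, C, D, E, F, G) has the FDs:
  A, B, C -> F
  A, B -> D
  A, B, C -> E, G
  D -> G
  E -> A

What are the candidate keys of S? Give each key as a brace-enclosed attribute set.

{A, B, C}, {B, C, E}

No FD produces {B, C}, so they must be in every candidate key.
{A, B, C}⁺ = {A, B, C, D, E, F, G} — all of the relation — so {A, B, C} is a candidate key.
{B, C, E}⁺ = {A, B, C, D, E, F, G} — all of the relation — so {B, C, E} is a candidate key.
No proper subset of any of these is a key, and no other minimal superkey exists.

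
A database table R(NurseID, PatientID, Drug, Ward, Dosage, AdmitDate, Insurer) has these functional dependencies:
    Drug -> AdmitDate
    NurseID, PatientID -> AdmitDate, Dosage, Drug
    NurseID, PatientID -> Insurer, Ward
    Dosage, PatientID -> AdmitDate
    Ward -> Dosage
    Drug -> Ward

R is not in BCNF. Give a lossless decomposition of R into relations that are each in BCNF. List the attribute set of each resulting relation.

Candidate key of the original relation: {NurseID, PatientID}.
In {AdmitDate, Dosage, Drug, Insurer, NurseID, PatientID, Ward}, {Drug} is not a superkey ({Drug}⁺ restricted to this set is {AdmitDate, Dosage, Drug, Ward}), so split on Drug -> AdmitDate, Dosage, Ward into {AdmitDate, Dosage, Drug, Ward} and {Drug, Insurer, NurseID, PatientID}.
In {AdmitDate, Dosage, Drug, Ward}, {Ward} is not a superkey ({Ward}⁺ restricted to this set is {Dosage, Ward}), so split on Ward -> Dosage into {Dosage, Ward} and {AdmitDate, Drug, Ward}.
{Dosage, Ward} is in BCNF.
{AdmitDate, Drug, Ward} is in BCNF.
{Drug, Insurer, NurseID, PatientID} is in BCNF.

{AdmitDate, Drug, Ward}; {Dosage, Ward}; {Drug, Insurer, NurseID, PatientID}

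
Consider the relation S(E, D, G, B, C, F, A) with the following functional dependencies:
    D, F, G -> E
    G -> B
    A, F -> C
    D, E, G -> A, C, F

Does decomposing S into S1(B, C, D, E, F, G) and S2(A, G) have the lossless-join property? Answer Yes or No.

Common attributes: {G}; their closure is {B, G}.
S1 ⊄ {B, G} and S2 ⊄ {B, G}, so the split is lossy.

No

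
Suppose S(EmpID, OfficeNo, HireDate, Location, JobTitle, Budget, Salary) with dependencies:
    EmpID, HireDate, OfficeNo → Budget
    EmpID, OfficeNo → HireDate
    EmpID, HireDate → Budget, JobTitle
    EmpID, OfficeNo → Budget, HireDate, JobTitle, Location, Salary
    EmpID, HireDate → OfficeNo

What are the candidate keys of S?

Attributes never on any right-hand side: {EmpID} — every candidate key must contain it.
{EmpID, HireDate} is a candidate key since {EmpID, HireDate}⁺ = {Budget, EmpID, HireDate, JobTitle, Location, OfficeNo, Salary} covers every attribute.
{EmpID, OfficeNo} is a candidate key since {EmpID, OfficeNo}⁺ = {Budget, EmpID, HireDate, JobTitle, Location, OfficeNo, Salary} covers every attribute.
Any other superkey properly contains one of these, so there are no further candidate keys.

{EmpID, HireDate}, {EmpID, OfficeNo}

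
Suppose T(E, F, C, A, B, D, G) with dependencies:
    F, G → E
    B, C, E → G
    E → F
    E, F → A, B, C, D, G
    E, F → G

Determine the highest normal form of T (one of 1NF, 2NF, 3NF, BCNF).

Candidate keys: {E}, {F, G}. Prime attributes: {E, F, G}.
Each dependency's left side is a superkey — BCNF holds.

BCNF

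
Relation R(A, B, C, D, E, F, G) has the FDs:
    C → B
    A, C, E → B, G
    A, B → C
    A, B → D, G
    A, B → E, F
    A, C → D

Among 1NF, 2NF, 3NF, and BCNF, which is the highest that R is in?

3NF

Candidate keys: {A, B}, {A, C}. Prime attributes: {A, B, C}.
C → B: {C}⁺ = {B, C}, which is not all of the attributes, so the left side is not a superkey — BCNF is violated.
But every attribute on its right side ({B}) is prime, and the same holds for every other non-superkey FD, so 3NF still holds.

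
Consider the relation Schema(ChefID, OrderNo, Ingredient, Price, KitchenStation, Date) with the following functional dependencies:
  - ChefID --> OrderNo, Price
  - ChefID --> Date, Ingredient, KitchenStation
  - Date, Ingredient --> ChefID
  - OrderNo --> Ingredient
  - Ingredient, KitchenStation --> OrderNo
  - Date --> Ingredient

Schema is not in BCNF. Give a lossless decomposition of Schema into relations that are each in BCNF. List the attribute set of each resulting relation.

Candidate keys of the original relation: {ChefID}, {Date}.
Within {ChefID, Date, Ingredient, KitchenStation, OrderNo, Price}: {OrderNo}⁺ ∩ {ChefID, Date, Ingredient, KitchenStation, OrderNo, Price} = {Ingredient, OrderNo}, not the whole set, so OrderNo --> Ingredient violates BCNF; decompose into {Ingredient, OrderNo} and {ChefID, Date, KitchenStation, OrderNo, Price}.
{Ingredient, OrderNo} is in BCNF.
{ChefID, Date, KitchenStation, OrderNo, Price} is in BCNF.

{ChefID, Date, KitchenStation, OrderNo, Price}; {Ingredient, OrderNo}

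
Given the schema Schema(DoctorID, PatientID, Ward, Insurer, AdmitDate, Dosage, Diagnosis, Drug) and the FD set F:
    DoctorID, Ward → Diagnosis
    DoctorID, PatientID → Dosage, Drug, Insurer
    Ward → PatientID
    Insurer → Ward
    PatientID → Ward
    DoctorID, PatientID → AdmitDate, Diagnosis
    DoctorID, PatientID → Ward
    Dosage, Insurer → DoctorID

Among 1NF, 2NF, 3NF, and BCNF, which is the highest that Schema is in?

3NF

Candidate keys: {DoctorID, Insurer}, {DoctorID, PatientID}, {DoctorID, Ward}, {Dosage, Insurer}. Prime attributes: {DoctorID, Dosage, Insurer, PatientID, Ward}.
For Ward → PatientID we have {Ward}⁺ = {PatientID, Ward}; {Ward} is not a superkey, so BCNF fails.
Since {PatientID} ⊆ prime attributes and every other non-superkey FD also has a prime right side, the schema is in 3NF.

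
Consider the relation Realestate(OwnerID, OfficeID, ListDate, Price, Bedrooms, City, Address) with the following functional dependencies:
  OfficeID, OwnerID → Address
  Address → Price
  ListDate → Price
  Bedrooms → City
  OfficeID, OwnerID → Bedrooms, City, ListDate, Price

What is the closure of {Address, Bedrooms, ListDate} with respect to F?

{Address, Bedrooms, City, ListDate, Price}

Start with {Address, Bedrooms, ListDate}.
Address → Price applies; add {Price} → now {Address, Bedrooms, ListDate, Price}.
Bedrooms → City applies; add {City} → now {Address, Bedrooms, City, ListDate, Price}.
No further FD applies.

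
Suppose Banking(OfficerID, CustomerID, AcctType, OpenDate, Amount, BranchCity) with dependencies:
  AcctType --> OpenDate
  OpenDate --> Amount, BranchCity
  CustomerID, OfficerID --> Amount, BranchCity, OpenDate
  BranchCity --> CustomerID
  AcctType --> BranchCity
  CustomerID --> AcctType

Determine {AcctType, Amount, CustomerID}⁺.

Start with {AcctType, Amount, CustomerID}.
AcctType --> OpenDate applies; add {OpenDate} → now {AcctType, Amount, CustomerID, OpenDate}.
OpenDate --> Amount, BranchCity applies; add {BranchCity} → now {AcctType, Amount, BranchCity, CustomerID, OpenDate}.
No further FD applies.

{AcctType, Amount, BranchCity, CustomerID, OpenDate}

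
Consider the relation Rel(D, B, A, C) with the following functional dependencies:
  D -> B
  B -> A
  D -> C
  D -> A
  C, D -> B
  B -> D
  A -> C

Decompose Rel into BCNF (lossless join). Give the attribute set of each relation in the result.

Candidate keys of the original relation: {B}, {D}.
In {A, B, C, D}, {A} is not a superkey ({A}⁺ restricted to this set is {A, C}), so split on A -> C into {A, C} and {A, B, D}.
{A, C}: every determinant is a superkey — BCNF.
{A, B, D}: every determinant is a superkey — BCNF.

{A, B, D}; {A, C}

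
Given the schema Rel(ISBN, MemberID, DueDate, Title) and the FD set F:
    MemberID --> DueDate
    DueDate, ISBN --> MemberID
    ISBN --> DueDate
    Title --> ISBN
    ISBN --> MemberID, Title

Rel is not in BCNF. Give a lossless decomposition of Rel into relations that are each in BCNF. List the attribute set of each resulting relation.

{DueDate, MemberID}; {ISBN, MemberID, Title}

Candidate keys of the original relation: {ISBN}, {Title}.
Within {DueDate, ISBN, MemberID, Title}: {MemberID}⁺ ∩ {DueDate, ISBN, MemberID, Title} = {DueDate, MemberID}, not the whole set, so MemberID --> DueDate violates BCNF; decompose into {DueDate, MemberID} and {ISBN, MemberID, Title}.
{DueDate, MemberID}: every determinant is a superkey — BCNF.
{ISBN, MemberID, Title}: every determinant is a superkey — BCNF.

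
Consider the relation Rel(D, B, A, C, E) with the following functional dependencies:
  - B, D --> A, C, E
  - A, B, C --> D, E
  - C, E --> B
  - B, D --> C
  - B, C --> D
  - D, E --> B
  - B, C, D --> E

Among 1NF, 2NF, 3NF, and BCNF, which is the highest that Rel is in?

BCNF

Candidate keys: {B, C}, {B, D}, {C, E}, {D, E}. Prime attributes: {B, C, D, E}.
The left-hand side of every FD is a superkey, so BCNF is satisfied.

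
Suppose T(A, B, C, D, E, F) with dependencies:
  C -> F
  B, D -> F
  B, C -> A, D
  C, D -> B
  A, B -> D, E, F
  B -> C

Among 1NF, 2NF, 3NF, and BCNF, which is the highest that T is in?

1NF

Candidate keys: {B}, {C, D}. Prime attributes: {B, C, D}.
For C -> F we have {C}⁺ = {C, F}; {C} is not a superkey, so BCNF fails.
Because {F} is non-prime and the left side of C -> F is not a superkey, the relation is not in 3NF.
{C} is a proper subset of the key {C, D}, and {C}⁺ contains the non-prime attribute {F} — a partial dependency, so 2NF is violated.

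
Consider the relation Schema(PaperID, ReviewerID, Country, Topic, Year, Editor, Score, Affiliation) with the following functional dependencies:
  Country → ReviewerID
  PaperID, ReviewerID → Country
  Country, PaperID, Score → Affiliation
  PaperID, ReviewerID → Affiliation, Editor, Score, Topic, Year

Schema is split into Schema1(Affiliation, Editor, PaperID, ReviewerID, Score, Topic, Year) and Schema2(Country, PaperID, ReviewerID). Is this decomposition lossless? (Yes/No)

Common attributes: {PaperID, ReviewerID}; their closure is {Affiliation, Country, Editor, PaperID, ReviewerID, Score, Topic, Year}.
Since Schema1 ⊆ {Affiliation, Country, Editor, PaperID, ReviewerID, Score, Topic, Year}, the intersection is a superkey of Schema1; the decomposition is lossless.

Yes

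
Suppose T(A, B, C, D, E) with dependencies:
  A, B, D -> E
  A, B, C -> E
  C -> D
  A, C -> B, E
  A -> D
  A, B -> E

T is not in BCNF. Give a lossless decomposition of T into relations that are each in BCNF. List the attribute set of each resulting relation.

{A, B, C}; {A, B, E}; {A, D}; {C, D}

Candidate key of the original relation: {A, C}.
{A, B, C, D, E}: {A, B, D} determines {A, B, D, E} here but is not a superkey — split on A, B, D -> E, giving {A, B, D, E} and {A, B, C, D}.
{A, B, D, E}: {A} determines {A, D} here but is not a superkey — split on A -> D, giving {A, D} and {A, B, E}.
{A, D} has no BCNF violation.
{A, B, E} has no BCNF violation.
{A, B, C, D}: {C} determines {C, D} here but is not a superkey — split on C -> D, giving {C, D} and {A, B, C}.
{C, D} has no BCNF violation.
{A, B, C} has no BCNF violation.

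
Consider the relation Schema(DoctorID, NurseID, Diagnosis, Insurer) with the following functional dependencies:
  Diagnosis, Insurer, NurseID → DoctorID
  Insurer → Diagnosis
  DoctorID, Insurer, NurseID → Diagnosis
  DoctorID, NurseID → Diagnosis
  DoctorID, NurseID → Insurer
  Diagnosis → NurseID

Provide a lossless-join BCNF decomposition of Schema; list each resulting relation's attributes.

Candidate keys of the original relation: {Diagnosis, DoctorID}, {DoctorID, NurseID}, {Insurer}.
In {Diagnosis, DoctorID, Insurer, NurseID}, {Diagnosis} is not a superkey ({Diagnosis}⁺ restricted to this set is {Diagnosis, NurseID}), so split on Diagnosis → NurseID into {Diagnosis, NurseID} and {Diagnosis, DoctorID, Insurer}.
{Diagnosis, NurseID}: every determinant is a superkey — BCNF.
{Diagnosis, DoctorID, Insurer}: every determinant is a superkey — BCNF.

{Diagnosis, DoctorID, Insurer}; {Diagnosis, NurseID}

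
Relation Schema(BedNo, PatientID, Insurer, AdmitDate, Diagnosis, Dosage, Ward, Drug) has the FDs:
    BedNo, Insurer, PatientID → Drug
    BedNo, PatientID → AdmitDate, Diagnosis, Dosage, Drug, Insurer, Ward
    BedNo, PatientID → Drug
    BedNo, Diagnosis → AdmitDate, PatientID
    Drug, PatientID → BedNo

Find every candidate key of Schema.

{BedNo, Diagnosis}, {BedNo, PatientID}, {Drug, PatientID}

{BedNo, Diagnosis}⁺ = {AdmitDate, BedNo, Diagnosis, Dosage, Drug, Insurer, PatientID, Ward}, which is every attribute, so {BedNo, Diagnosis} is a candidate key.
{BedNo, PatientID}⁺ = {AdmitDate, BedNo, Diagnosis, Dosage, Drug, Insurer, PatientID, Ward}, which is every attribute, so {BedNo, PatientID} is a candidate key.
{Drug, PatientID}⁺ = {AdmitDate, BedNo, Diagnosis, Dosage, Drug, Insurer, PatientID, Ward}, which is every attribute, so {Drug, PatientID} is a candidate key.
Any other superkey properly contains one of these, so there are no further candidate keys.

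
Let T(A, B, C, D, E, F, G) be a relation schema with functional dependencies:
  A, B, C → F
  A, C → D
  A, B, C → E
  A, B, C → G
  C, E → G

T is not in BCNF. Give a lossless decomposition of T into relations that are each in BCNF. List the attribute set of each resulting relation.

Candidate key of the original relation: {A, B, C}.
In {A, B, C, D, E, F, G}, {A, C} is not a superkey ({A, C}⁺ restricted to this set is {A, C, D}), so split on A, C → D into {A, C, D} and {A, B, C, E, F, G}.
{A, C, D} is in BCNF.
In {A, B, C, E, F, G}, {C, E} is not a superkey ({C, E}⁺ restricted to this set is {C, E, G}), so split on C, E → G into {C, E, G} and {A, B, C, E, F}.
{C, E, G} is in BCNF.
{A, B, C, E, F} is in BCNF.

{A, B, C, E, F}; {A, C, D}; {C, E, G}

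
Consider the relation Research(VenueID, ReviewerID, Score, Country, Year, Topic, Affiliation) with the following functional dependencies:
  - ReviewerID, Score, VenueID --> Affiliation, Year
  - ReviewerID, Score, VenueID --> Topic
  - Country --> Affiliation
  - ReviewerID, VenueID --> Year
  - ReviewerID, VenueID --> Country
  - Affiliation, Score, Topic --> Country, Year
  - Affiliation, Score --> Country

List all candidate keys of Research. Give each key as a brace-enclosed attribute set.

{ReviewerID, Score, VenueID}

No FD produces {ReviewerID, Score, VenueID}, so they must be in every candidate key.
{ReviewerID, Score, VenueID}⁺ = {Affiliation, Country, ReviewerID, Score, Topic, VenueID, Year} — all of the relation — so {ReviewerID, Score, VenueID} is a candidate key.
Every other attribute set either contains this one or has a smaller closure.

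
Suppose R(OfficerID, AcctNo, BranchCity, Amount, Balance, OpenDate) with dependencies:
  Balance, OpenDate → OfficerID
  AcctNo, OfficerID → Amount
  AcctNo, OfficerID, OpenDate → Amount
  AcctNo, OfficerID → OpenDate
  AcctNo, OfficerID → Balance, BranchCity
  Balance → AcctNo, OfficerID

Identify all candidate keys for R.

{Balance} is a candidate key since {Balance}⁺ = {AcctNo, Amount, Balance, BranchCity, OfficerID, OpenDate} covers every attribute.
{AcctNo, OfficerID} is a candidate key since {AcctNo, OfficerID}⁺ = {AcctNo, Amount, Balance, BranchCity, OfficerID, OpenDate} covers every attribute.
Any other superkey properly contains one of these, so there are no further candidate keys.

{AcctNo, OfficerID}, {Balance}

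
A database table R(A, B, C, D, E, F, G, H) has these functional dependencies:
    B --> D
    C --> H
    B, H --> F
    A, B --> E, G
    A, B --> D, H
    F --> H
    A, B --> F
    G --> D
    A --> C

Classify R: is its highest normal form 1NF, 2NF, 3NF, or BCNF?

1NF

Candidate key: {A, B}. Prime attributes: {A, B}.
For B --> D we have {B}⁺ = {B, D}; {B} is not a superkey, so BCNF fails.
B --> D determines the non-prime attribute {D} from a non-superkey — 3NF is violated.
Since {A} ⊂ {A, B} and {A}⁺ ⊇ {C, H} with {C, H} non-prime, there is a partial dependency; 2NF fails.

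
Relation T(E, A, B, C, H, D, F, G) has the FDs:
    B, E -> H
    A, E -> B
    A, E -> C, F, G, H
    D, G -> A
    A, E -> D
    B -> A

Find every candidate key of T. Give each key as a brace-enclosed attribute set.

{A, E}, {B, E}, {D, E, G}

Attributes never on any right-hand side: {E} — every candidate key must contain it.
{A, E}⁺ = {A, B, C, D, E, F, G, H} — all of the relation — so {A, E} is a candidate key.
{B, E}⁺ = {A, B, C, D, E, F, G, H} — all of the relation — so {B, E} is a candidate key.
{D, E, G}⁺ = {A, B, C, D, E, F, G, H} — all of the relation — so {D, E, G} is a candidate key.
These are minimal and exhaustive — every other superkey contains one of them.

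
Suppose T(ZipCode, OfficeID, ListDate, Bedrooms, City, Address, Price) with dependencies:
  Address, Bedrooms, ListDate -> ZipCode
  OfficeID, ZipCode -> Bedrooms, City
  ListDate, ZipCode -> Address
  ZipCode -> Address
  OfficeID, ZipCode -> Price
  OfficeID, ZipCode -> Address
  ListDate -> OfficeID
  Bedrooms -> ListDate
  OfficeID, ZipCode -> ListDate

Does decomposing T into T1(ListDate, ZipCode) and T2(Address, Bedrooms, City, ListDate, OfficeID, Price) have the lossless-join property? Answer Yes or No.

Common attributes: {ListDate}; their closure is {ListDate, OfficeID}.
The closure covers neither T1 nor T2 entirely; the join is not lossless.

No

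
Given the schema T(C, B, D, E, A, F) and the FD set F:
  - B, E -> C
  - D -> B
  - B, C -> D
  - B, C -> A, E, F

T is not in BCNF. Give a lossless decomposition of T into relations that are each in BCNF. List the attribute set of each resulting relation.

Candidate keys of the original relation: {B, C}, {B, E}, {C, D}, {D, E}.
In {A, B, C, D, E, F}, {D} is not a superkey ({D}⁺ restricted to this set is {B, D}), so split on D -> B into {B, D} and {A, C, D, E, F}.
{B, D} has no BCNF violation.
{A, C, D, E, F} has no BCNF violation.

{A, C, D, E, F}; {B, D}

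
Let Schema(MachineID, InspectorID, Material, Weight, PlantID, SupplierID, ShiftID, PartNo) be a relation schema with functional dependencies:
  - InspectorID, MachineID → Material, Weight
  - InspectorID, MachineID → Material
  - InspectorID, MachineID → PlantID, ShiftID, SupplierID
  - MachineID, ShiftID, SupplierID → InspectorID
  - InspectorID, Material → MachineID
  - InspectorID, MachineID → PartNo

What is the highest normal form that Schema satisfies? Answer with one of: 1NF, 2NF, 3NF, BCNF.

Candidate keys: {InspectorID, MachineID}, {InspectorID, Material}, {MachineID, ShiftID, SupplierID}. Prime attributes: {InspectorID, MachineID, Material, ShiftID, SupplierID}.
The left-hand side of every FD is a superkey, so BCNF is satisfied.

BCNF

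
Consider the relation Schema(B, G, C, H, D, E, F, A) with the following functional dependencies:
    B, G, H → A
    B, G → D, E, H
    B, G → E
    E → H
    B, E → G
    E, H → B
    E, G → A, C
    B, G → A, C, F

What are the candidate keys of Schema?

{B, G}, {E}

Closure of {E} is {A, B, C, D, E, F, G, H}, the whole schema; {E} is a candidate key.
Closure of {B, G} is {A, B, C, D, E, F, G, H}, the whole schema; {B, G} is a candidate key.
Any other superkey properly contains one of these, so there are no further candidate keys.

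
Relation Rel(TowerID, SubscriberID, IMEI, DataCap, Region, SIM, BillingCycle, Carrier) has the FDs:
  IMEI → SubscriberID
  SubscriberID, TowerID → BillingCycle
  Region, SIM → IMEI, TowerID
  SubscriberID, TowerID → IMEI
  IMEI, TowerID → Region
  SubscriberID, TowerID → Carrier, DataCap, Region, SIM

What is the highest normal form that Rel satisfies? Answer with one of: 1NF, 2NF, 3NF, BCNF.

3NF

Candidate keys: {IMEI, TowerID}, {Region, SIM}, {SubscriberID, TowerID}. Prime attributes: {IMEI, Region, SIM, SubscriberID, TowerID}.
IMEI → SubscriberID: {IMEI}⁺ = {IMEI, SubscriberID}, which is not all of the attributes, so the left side is not a superkey — BCNF is violated.
Its right-hand attributes {SubscriberID} are all prime, as are those of every other non-superkey FD — the relation is in 3NF.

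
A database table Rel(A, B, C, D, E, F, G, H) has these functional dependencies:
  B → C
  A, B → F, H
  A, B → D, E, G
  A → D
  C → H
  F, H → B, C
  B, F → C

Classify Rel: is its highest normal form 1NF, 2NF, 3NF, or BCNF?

Candidate keys: {A, B}, {A, C, F}, {A, F, H}. Prime attributes: {A, B, C, F, H}.
B → C breaks BCNF: {B}⁺ = {B, C, H}, so {B} is not a superkey.
Because {D} is non-prime and the left side of A → D is not a superkey, the relation is not in 3NF.
Since {A} ⊂ {A, B} and {A}⁺ ⊇ {D} with {D} non-prime, there is a partial dependency; 2NF fails.

1NF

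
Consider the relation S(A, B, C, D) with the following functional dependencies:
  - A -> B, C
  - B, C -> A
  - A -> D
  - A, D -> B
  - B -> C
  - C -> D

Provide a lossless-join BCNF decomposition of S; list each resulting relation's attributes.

{A, B, C}; {C, D}

Candidate keys of the original relation: {A}, {B}.
Within {A, B, C, D}: {C}⁺ ∩ {A, B, C, D} = {C, D}, not the whole set, so C -> D violates BCNF; decompose into {C, D} and {A, B, C}.
{C, D} has no BCNF violation.
{A, B, C} has no BCNF violation.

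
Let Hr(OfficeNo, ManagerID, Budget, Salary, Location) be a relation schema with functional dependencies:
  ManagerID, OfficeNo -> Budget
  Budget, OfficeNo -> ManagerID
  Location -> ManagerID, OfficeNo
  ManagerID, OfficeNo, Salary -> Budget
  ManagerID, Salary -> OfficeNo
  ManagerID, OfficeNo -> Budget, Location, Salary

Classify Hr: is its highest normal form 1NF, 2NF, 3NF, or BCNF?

Candidate keys: {Budget, OfficeNo}, {Location}, {ManagerID, OfficeNo}, {ManagerID, Salary}. Prime attributes: {Budget, Location, ManagerID, OfficeNo, Salary}.
Every FD has a superkey on the left, so the relation is in BCNF.

BCNF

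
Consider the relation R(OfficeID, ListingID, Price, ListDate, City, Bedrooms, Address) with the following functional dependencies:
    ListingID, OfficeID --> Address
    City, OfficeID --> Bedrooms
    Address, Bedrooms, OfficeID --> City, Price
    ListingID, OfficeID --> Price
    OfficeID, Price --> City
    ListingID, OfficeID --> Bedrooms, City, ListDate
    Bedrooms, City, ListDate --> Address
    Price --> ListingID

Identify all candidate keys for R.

No FD produces {OfficeID}, so it must be in every candidate key.
Closure of {ListingID, OfficeID} is {Address, Bedrooms, City, ListDate, ListingID, OfficeID, Price}, the whole schema; {ListingID, OfficeID} is a candidate key.
Closure of {OfficeID, Price} is {Address, Bedrooms, City, ListDate, ListingID, OfficeID, Price}, the whole schema; {OfficeID, Price} is a candidate key.
Closure of {Address, Bedrooms, OfficeID} is {Address, Bedrooms, City, ListDate, ListingID, OfficeID, Price}, the whole schema; {Address, Bedrooms, OfficeID} is a candidate key.
Closure of {Address, City, OfficeID} is {Address, Bedrooms, City, ListDate, ListingID, OfficeID, Price}, the whole schema; {Address, City, OfficeID} is a candidate key.
Closure of {City, ListDate, OfficeID} is {Address, Bedrooms, City, ListDate, ListingID, OfficeID, Price}, the whole schema; {City, ListDate, OfficeID} is a candidate key.
Any other superkey properly contains one of these, so there are no further candidate keys.

{Address, Bedrooms, OfficeID}, {Address, City, OfficeID}, {City, ListDate, OfficeID}, {ListingID, OfficeID}, {OfficeID, Price}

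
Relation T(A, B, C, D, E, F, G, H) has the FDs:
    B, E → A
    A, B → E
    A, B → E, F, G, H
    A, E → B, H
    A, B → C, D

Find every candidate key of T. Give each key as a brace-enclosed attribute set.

{A, B} is a candidate key since {A, B}⁺ = {A, B, C, D, E, F, G, H} covers every attribute.
{A, E} is a candidate key since {A, E}⁺ = {A, B, C, D, E, F, G, H} covers every attribute.
{B, E} is a candidate key since {B, E}⁺ = {A, B, C, D, E, F, G, H} covers every attribute.
These are minimal and exhaustive — every other superkey contains one of them.

{A, B}, {A, E}, {B, E}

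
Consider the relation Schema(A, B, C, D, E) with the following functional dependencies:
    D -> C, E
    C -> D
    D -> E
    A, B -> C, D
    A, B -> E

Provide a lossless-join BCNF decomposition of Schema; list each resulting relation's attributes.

{A, B, D}; {C, D, E}

Candidate key of the original relation: {A, B}.
Within {A, B, C, D, E}: {D}⁺ ∩ {A, B, C, D, E} = {C, D, E}, not the whole set, so D -> C, E violates BCNF; decompose into {C, D, E} and {A, B, D}.
{C, D, E}: every determinant is a superkey — BCNF.
{A, B, D}: every determinant is a superkey — BCNF.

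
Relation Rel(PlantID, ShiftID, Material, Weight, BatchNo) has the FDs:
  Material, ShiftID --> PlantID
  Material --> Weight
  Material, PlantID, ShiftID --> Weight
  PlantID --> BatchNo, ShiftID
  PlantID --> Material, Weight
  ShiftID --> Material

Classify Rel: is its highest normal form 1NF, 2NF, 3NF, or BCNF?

2NF

Candidate keys: {PlantID}, {ShiftID}. Prime attributes: {PlantID, ShiftID}.
For Material --> Weight we have {Material}⁺ = {Material, Weight}; {Material} is not a superkey, so BCNF fails.
Because {Weight} is non-prime and the left side of Material --> Weight is not a superkey, the relation is not in 3NF.
With only single-attribute keys there can be no partial dependency, so 2NF holds.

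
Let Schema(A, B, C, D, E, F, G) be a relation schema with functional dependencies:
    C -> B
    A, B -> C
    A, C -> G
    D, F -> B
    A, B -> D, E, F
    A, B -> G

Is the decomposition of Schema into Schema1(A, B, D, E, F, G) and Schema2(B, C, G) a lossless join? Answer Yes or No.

No

Common attributes: {B, G}; their closure is {B, G}.
The closure covers neither Schema1 nor Schema2 entirely; the join is not lossless.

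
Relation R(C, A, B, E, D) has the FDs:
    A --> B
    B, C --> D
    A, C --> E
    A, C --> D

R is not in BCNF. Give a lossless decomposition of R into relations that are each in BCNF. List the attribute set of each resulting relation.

Candidate key of the original relation: {A, C}.
In {A, B, C, D, E}, {A} is not a superkey ({A}⁺ restricted to this set is {A, B}), so split on A --> B into {A, B} and {A, C, D, E}.
{A, B}: every determinant is a superkey — BCNF.
{A, C, D, E}: every determinant is a superkey — BCNF.

{A, B}; {A, C, D, E}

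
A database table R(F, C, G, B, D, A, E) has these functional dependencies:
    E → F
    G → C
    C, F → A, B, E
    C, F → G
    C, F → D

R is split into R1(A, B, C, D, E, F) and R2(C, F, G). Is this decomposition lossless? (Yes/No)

R1 ∩ R2 = {C, F}; its closure under F is {A, B, C, D, E, F, G}.
R1 is contained in that closure, so R1 ∩ R2 → R1 holds and the join is lossless.

Yes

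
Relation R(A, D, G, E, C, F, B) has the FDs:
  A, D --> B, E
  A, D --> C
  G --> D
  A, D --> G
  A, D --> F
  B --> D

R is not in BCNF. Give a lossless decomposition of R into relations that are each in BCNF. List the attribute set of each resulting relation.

{A, B, C, E, F, G}; {D, G}

Candidate keys of the original relation: {A, B}, {A, D}, {A, G}.
In {A, B, C, D, E, F, G}, {G} is not a superkey ({G}⁺ restricted to this set is {D, G}), so split on G --> D into {D, G} and {A, B, C, E, F, G}.
{D, G} has no BCNF violation.
{A, B, C, E, F, G} has no BCNF violation.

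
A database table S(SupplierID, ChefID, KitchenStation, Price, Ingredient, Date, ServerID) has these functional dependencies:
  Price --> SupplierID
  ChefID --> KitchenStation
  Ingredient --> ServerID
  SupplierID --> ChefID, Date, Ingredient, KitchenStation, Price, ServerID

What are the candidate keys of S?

{Price}⁺ = {ChefID, Date, Ingredient, KitchenStation, Price, ServerID, SupplierID}, which is every attribute, so {Price} is a candidate key.
{SupplierID}⁺ = {ChefID, Date, Ingredient, KitchenStation, Price, ServerID, SupplierID}, which is every attribute, so {SupplierID} is a candidate key.
No proper subset of any of these is a key, and no other minimal superkey exists.

{Price}, {SupplierID}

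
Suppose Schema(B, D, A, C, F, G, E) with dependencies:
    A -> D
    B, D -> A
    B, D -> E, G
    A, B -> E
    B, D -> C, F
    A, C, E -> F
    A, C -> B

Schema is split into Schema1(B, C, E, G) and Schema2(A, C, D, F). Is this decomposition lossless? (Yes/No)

Common attributes: {C}; their closure is {C}.
Schema1 ⊄ {C} and Schema2 ⊄ {C}, so the split is lossy.

No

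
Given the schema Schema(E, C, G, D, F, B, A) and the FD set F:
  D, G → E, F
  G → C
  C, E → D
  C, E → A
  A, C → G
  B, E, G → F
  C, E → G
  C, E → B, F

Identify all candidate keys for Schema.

{A, C, D}, {C, E}, {D, G}, {E, G}

{C, E} is a candidate key since {C, E}⁺ = {A, B, C, D, E, F, G} covers every attribute.
{D, G} is a candidate key since {D, G}⁺ = {A, B, C, D, E, F, G} covers every attribute.
{E, G} is a candidate key since {E, G}⁺ = {A, B, C, D, E, F, G} covers every attribute.
{A, C, D} is a candidate key since {A, C, D}⁺ = {A, B, C, D, E, F, G} covers every attribute.
No proper subset of any of these is a key, and no other minimal superkey exists.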